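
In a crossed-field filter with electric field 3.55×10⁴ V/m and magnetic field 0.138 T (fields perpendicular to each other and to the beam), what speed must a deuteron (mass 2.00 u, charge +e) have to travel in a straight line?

v = 2.57×10⁵ m/s

Zero net Lorentz force requires |qE| = |q v×B|, i.e. E = vB.
v = E/B = 3.55×10⁴/0.138 = 2.57×10⁵ m/s.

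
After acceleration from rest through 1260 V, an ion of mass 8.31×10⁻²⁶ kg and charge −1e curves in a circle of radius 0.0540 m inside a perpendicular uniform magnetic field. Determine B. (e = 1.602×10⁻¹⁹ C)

B ≈ 0.670 T

v = √(2|q|V/m) = √(2·1.602×10⁻¹⁹·1260/8.31×10⁻²⁶) ≈ 6.970×10⁴ m/s.
B = mv/(|q|r) = (8.31×10⁻²⁶)(6.970×10⁴)/((1.602×10⁻¹⁹)(0.0540)) ≈ 0.670 T.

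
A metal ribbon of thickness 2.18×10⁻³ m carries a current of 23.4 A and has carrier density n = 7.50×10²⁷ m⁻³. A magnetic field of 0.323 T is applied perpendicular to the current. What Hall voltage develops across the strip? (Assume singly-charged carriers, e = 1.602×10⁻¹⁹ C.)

V_H ≈ 2.89×10⁻⁶ V

V_H = IB/(n e t).
V_H = (23.4)(0.323)/((7.50×10²⁷)(1.602×10⁻¹⁹)(2.18×10⁻³)) ≈ 2.89×10⁻⁶ V.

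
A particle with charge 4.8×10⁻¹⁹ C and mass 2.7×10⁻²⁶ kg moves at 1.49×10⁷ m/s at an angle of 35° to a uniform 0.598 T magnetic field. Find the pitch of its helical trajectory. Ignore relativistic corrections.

v∥ = v cosθ = 1.49×10⁷·cos35° ≈ 1.221×10⁷ m/s.
T = 2πm/(|q|B) = 2π(2.7×10⁻²⁶)/((4.8×10⁻¹⁹)(0.598)) ≈ 5.910×10⁻⁷ s.
pitch = v∥ T = (1.221×10⁷)(5.910×10⁻⁷) ≈ 7.21 m.

p ≈ 7.21 m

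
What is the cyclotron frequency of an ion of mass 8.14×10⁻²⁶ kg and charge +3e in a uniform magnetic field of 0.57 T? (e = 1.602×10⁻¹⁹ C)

f ≈ 5.4×10⁵ Hz

f = |q|B/(2πm).
f = (4.806×10⁻¹⁹)(0.57)/(2π·8.14×10⁻²⁶) ≈ 5.4×10⁵ Hz.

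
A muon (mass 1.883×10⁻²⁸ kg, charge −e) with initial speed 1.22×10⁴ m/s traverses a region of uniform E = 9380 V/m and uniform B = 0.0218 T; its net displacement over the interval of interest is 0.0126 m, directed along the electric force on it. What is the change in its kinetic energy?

ΔKE ≈ 1.89×10⁻¹⁷ J

The magnetic force is always ⟂ v and does no work; only the electric force changes KE.
ΔKE = F_E · d = |q|E d = (1.602×10⁻¹⁹)(9380)(0.0126) ≈ 1.89×10⁻¹⁷ J.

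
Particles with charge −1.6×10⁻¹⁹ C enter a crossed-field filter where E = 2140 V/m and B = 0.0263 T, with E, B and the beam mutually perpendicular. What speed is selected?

v = 8.14×10⁴ m/s

For undeflected motion the electric and magnetic forces balance: qE = qvB.
v = E/B = 2140/0.0263 = 8.14×10⁴ m/s.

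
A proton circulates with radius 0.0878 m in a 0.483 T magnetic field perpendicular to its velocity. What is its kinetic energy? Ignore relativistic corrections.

KE ≈ 1.38×10⁻¹⁴ J

v = |q|Br/m, then KE = ½mv² = (qBr)²/(2m).
v = (1.602×10⁻¹⁹)(0.483)(0.0878)/1.673×10⁻²⁷ ≈ 4.061×10⁶ m/s.
KE = ½(1.673×10⁻²⁷)(4.061×10⁶)² ≈ 1.38×10⁻¹⁴ J.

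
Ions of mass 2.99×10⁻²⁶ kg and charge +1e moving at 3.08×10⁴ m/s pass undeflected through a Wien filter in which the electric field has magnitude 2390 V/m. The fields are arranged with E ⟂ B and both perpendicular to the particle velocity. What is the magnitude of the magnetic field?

B = 0.0776 T

Balance of forces in the selector: qE = qvB ⇒ B = E/v.
B = 2390/3.08×10⁴ = 0.0776 T.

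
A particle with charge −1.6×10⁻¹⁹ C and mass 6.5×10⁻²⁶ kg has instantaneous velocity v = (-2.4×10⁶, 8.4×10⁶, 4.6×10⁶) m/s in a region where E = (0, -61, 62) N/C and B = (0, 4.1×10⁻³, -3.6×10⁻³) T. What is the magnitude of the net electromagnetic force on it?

v×B = (-4.91×10⁴, -8640, -9840) N/C.
E + v×B = (-4.91×10⁴, -8700, -9780) N/C.
F = q(E + v×B) = (−1.6×10⁻¹⁹ C)·(-4.91×10⁴, -8700, -9780) = (7.86×10⁻¹⁵, 1.39×10⁻¹⁵, 1.56×10⁻¹⁵) N.
|F| = 8.13×10⁻¹⁵ N.

|F| ≈ 8.13×10⁻¹⁵ N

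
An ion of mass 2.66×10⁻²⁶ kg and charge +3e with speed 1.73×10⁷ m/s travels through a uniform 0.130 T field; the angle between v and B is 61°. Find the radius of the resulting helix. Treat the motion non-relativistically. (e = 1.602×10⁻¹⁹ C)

v⊥ = v sinθ = 1.73×10⁷·sin61° ≈ 1.513×10⁷ m/s.
r = m v⊥/(|q|B) = (2.66×10⁻²⁶)(1.513×10⁷)/((4.806×10⁻¹⁹)(0.130)) ≈ 6.44 m.

r ≈ 6.44 m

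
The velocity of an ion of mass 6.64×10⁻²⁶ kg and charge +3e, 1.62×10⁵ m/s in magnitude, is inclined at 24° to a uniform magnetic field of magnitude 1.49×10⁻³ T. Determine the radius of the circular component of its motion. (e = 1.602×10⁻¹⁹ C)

r ≈ 6.11 m

v⊥ = v sinθ = 1.62×10⁵·sin24° ≈ 6.589×10⁴ m/s.
r = m v⊥/(|q|B) = (6.64×10⁻²⁶)(6.589×10⁴)/((4.806×10⁻¹⁹)(1.49×10⁻³)) ≈ 6.11 m.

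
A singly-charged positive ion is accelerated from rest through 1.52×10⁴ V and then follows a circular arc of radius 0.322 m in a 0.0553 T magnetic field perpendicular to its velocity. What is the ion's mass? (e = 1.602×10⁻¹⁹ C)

Combine |q|V = ½mv² and r = mv/(|q|B): eliminate v to get m = qB²r²/(2V).
m = (1.602×10⁻¹⁹)(0.0553)²(0.322)²/(2·1.52×10⁴) ≈ 1.67×10⁻²⁷ kg.

m ≈ 1.67×10⁻²⁷ kg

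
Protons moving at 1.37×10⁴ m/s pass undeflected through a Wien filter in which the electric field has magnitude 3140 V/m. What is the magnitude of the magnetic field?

B = 0.229 T

Balance of forces in the selector: qE = qvB ⇒ B = E/v.
B = 3140/1.37×10⁴ = 0.229 T.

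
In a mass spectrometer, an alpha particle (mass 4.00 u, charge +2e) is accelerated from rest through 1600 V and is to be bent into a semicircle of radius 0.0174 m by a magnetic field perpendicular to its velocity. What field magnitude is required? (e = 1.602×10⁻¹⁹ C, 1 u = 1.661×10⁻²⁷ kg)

B ≈ 0.468 T

v = √(2|q|V/m) = √(2·3.204×10⁻¹⁹·1600/6.644×10⁻²⁷) ≈ 3.928×10⁵ m/s.
B = mv/(|q|r) = (6.644×10⁻²⁷)(3.928×10⁵)/((3.204×10⁻¹⁹)(0.0174)) ≈ 0.468 T.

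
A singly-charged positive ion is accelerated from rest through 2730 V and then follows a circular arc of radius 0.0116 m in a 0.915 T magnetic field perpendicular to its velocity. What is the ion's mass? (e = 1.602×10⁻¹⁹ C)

Combine |q|V = ½mv² and r = mv/(|q|B): eliminate v to get m = qB²r²/(2V).
m = (1.602×10⁻¹⁹)(0.915)²(0.0116)²/(2·2730) ≈ 3.31×10⁻²⁷ kg.

m ≈ 3.31×10⁻²⁷ kg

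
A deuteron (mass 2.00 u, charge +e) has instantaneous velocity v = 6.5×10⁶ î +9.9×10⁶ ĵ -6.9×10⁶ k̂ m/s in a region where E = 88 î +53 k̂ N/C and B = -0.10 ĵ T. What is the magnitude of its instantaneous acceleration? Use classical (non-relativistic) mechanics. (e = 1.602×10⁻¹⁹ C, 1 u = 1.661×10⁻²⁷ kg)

|a| ≈ 4.57×10¹³ m/s²

v×B = (-6.90×10⁵, 0, -6.50×10⁵) N/C.
E + v×B = (-6.90×10⁵, 0, -6.50×10⁵) N/C.
F = q(E + v×B) = (1.602×10⁻¹⁹ C)·(-6.90×10⁵, 0, -6.50×10⁵) = (-1.11×10⁻¹³, 0, -1.04×10⁻¹³) N.
|a| = |F|/m = 1.518×10⁻¹³/3.322×10⁻²⁷ ≈ 4.57×10¹³ m/s².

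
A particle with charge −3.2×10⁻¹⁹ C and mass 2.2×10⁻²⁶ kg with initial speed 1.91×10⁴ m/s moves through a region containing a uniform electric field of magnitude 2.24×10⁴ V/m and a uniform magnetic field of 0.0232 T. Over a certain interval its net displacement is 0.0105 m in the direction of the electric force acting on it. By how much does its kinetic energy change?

The magnetic force is always ⟂ v and does no work; only the electric force changes KE.
ΔKE = F_E · d = |q|E d = (3.2×10⁻¹⁹)(2.24×10⁴)(0.0105) ≈ 7.53×10⁻¹⁷ J.

ΔKE ≈ 7.53×10⁻¹⁷ J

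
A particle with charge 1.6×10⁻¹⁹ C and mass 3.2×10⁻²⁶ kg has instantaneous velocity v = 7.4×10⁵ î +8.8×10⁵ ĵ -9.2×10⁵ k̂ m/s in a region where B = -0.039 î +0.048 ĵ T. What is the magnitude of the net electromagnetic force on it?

|F| ≈ 1.44×10⁻¹⁴ N

v×B = (4.42×10⁴, 3.59×10⁴, 6.98×10⁴) N/C.
F = q v×B = (1.6×10⁻¹⁹ C)·(4.42×10⁴, 3.59×10⁴, 6.98×10⁴) = (7.07×10⁻¹⁵, 5.74×10⁻¹⁵, 1.12×10⁻¹⁴) N.
|F| = 1.44×10⁻¹⁴ N.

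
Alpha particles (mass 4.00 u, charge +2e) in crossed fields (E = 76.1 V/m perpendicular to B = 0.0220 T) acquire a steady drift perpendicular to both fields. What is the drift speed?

v_d ≈ 3460 m/s

In crossed fields the guiding centre drifts at v_d = |E×B|/B² = E/B, independent of charge and mass.
v_d = 76.1/0.0220 = 3460 m/s.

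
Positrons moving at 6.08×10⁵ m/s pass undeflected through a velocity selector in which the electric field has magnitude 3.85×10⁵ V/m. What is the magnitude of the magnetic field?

Balance of forces in the selector: qE = qvB ⇒ B = E/v.
B = 3.85×10⁵/6.08×10⁵ = 0.633 T.

B = 0.633 T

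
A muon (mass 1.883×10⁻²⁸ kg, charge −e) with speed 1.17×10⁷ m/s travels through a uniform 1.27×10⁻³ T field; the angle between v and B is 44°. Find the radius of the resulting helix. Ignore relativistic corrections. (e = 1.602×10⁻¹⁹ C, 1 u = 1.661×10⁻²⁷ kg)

v⊥ = v sinθ = 1.17×10⁷·sin44° ≈ 8.128×10⁶ m/s.
r = m v⊥/(|q|B) = (1.883×10⁻²⁸)(8.128×10⁶)/((1.602×10⁻¹⁹)(1.27×10⁻³)) ≈ 7.52 m.

r ≈ 7.52 m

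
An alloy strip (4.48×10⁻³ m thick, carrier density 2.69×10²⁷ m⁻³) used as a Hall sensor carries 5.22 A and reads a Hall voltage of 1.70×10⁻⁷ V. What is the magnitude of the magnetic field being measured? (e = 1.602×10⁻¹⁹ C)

B ≈ 0.0629 T

From V_H = IB/(n e t), B = V_H n e t / I.
B = (1.70×10⁻⁷)(2.69×10²⁷)(1.602×10⁻¹⁹)(4.48×10⁻³)/5.22 ≈ 0.0629 T.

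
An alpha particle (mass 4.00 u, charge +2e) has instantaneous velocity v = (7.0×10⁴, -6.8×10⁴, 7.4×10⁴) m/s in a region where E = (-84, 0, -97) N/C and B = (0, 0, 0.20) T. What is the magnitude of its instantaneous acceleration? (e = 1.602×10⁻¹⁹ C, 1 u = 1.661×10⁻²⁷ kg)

|a| ≈ 9.44×10¹¹ m/s²

v×B = (-1.36×10⁴, -1.40×10⁴, 0) N/C.
E + v×B = (-1.37×10⁴, -1.40×10⁴, -97.0) N/C.
F = q(E + v×B) = (3.204×10⁻¹⁹ C)·(-1.37×10⁴, -1.40×10⁴, -97.0) = (-4.38×10⁻¹⁵, -4.49×10⁻¹⁵, -3.11×10⁻¹⁷) N.
|a| = |F|/m = 6.272×10⁻¹⁵/6.644×10⁻²⁷ ≈ 9.44×10¹¹ m/s².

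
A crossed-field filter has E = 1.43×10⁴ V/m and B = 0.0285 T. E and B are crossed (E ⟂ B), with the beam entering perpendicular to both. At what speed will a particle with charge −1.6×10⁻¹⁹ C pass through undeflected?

Zero net Lorentz force requires |qE| = |q v×B|, i.e. E = vB.
v = E/B = 1.43×10⁴/0.0285 = 5.02×10⁵ m/s.
The result is independent of the particle's charge and mass.

v = 5.02×10⁵ m/s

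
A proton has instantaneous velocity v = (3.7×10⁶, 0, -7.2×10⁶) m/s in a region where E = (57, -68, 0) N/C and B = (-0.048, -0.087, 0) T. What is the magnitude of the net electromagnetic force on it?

v×B = (-6.26×10⁵, 3.46×10⁵, -3.22×10⁵) N/C.
E + v×B = (-6.26×10⁵, 3.46×10⁵, -3.22×10⁵) N/C.
F = q(E + v×B) = (1.602×10⁻¹⁹ C)·(-6.26×10⁵, 3.46×10⁵, -3.22×10⁵) = (-1.00×10⁻¹³, 5.54×10⁻¹⁴, -5.16×10⁻¹⁴) N.
|F| = 1.26×10⁻¹³ N.

|F| ≈ 1.26×10⁻¹³ N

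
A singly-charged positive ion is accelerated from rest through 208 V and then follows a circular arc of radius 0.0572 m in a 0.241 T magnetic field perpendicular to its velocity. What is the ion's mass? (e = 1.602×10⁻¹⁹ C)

m ≈ 7.32×10⁻²⁶ kg

Combine |q|V = ½mv² and r = mv/(|q|B): eliminate v to get m = qB²r²/(2V).
m = (1.602×10⁻¹⁹)(0.241)²(0.0572)²/(2·208) ≈ 7.32×10⁻²⁶ kg.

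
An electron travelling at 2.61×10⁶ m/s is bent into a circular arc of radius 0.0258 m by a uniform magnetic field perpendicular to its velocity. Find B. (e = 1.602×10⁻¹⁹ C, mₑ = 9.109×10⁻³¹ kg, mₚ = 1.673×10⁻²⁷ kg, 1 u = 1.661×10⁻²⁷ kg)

B ≈ 5.75×10⁻⁴ T

From |q|vB = mv²/r, B = mv/(|q|r).
B = (9.109×10⁻³¹)(2.61×10⁶)/((1.602×10⁻¹⁹)(0.0258)) ≈ 5.75×10⁻⁴ T.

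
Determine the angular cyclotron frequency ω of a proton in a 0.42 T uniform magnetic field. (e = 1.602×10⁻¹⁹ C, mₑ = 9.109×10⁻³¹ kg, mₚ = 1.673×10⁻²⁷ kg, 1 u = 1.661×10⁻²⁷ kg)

ω = |q|B/m.
ω = (1.602×10⁻¹⁹)(0.42)/1.673×10⁻²⁷ ≈ 4.0×10⁷ rad/s.

ω ≈ 4.0×10⁷ rad/s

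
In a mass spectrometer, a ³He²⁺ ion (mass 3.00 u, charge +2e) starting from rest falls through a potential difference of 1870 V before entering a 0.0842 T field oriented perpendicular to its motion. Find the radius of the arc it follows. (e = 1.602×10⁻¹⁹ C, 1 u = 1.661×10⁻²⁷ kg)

Acceleration: |q|V = ½mv² ⇒ v = √(2|q|V/m) = √(2·3.204×10⁻¹⁹·1870/4.983×10⁻²⁷) ≈ 4.904×10⁵ m/s.
In the field: r = mv/(|q|B) = (4.983×10⁻²⁷)(4.904×10⁵)/((3.204×10⁻¹⁹)(0.0842)) ≈ 0.0906 m.

r ≈ 0.0906 m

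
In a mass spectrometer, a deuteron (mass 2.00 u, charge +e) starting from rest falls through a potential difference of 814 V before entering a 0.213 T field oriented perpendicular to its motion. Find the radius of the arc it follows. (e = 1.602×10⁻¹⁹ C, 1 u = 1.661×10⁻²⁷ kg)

r ≈ 0.0273 m

Acceleration: |q|V = ½mv² ⇒ v = √(2|q|V/m) = √(2·1.602×10⁻¹⁹·814/3.322×10⁻²⁷) ≈ 2.802×10⁵ m/s.
In the field: r = mv/(|q|B) = (3.322×10⁻²⁷)(2.802×10⁵)/((1.602×10⁻¹⁹)(0.213)) ≈ 0.0273 m.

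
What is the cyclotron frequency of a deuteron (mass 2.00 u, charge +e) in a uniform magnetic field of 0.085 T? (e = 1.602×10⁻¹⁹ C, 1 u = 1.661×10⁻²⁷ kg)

f ≈ 6.5×10⁵ Hz

f = |q|B/(2πm).
f = (1.602×10⁻¹⁹)(0.085)/(2π·3.322×10⁻²⁷) ≈ 6.5×10⁵ Hz.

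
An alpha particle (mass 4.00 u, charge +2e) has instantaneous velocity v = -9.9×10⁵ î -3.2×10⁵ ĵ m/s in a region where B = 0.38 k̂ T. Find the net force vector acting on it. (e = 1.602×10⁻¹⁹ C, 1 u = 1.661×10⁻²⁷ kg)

v×B = (-1.22×10⁵, 3.76×10⁵, 0) N/C.
F = q v×B = (3.204×10⁻¹⁹ C)·(-1.22×10⁵, 3.76×10⁵, 0) = (-3.90×10⁻¹⁴, 1.21×10⁻¹³, 0) N.

F ≈ (-3.90×10⁻¹⁴, 1.21×10⁻¹³, 0) N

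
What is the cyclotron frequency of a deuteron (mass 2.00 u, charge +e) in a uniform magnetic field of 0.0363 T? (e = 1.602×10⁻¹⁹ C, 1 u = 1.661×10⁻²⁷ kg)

f ≈ 2.79×10⁵ Hz

f = |q|B/(2πm).
f = (1.602×10⁻¹⁹)(0.0363)/(2π·3.322×10⁻²⁷) ≈ 2.79×10⁵ Hz.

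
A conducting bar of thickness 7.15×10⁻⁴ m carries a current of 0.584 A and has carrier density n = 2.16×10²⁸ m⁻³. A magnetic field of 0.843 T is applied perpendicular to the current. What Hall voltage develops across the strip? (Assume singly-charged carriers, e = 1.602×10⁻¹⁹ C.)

V_H = IB/(n e t).
V_H = (0.584)(0.843)/((2.16×10²⁸)(1.602×10⁻¹⁹)(7.15×10⁻⁴)) ≈ 1.99×10⁻⁷ V.

V_H ≈ 1.99×10⁻⁷ V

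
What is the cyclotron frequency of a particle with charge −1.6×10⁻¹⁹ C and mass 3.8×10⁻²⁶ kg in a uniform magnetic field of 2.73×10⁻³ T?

f ≈ 1830 Hz

f = |q|B/(2πm).
f = (1.6×10⁻¹⁹)(2.73×10⁻³)/(2π·3.8×10⁻²⁶) ≈ 1830 Hz.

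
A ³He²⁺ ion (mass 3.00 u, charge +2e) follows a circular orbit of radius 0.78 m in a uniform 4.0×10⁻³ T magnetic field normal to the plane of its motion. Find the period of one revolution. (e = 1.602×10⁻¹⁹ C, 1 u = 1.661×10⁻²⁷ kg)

The cyclotron period depends only on m, q, B: T = 2πm/(|q|B).
T = 2π(4.983×10⁻²⁷)/((3.204×10⁻¹⁹)(4.0×10⁻³)) ≈ 2.4×10⁻⁵ s.

T ≈ 2.4×10⁻⁵ s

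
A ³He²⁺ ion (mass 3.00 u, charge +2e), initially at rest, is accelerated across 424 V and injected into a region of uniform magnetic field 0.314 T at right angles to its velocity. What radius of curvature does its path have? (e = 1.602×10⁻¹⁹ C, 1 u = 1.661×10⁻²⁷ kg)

r ≈ 0.0116 m

Acceleration: |q|V = ½mv² ⇒ v = √(2|q|V/m) = √(2·3.204×10⁻¹⁹·424/4.983×10⁻²⁷) ≈ 2.335×10⁵ m/s.
In the field: r = mv/(|q|B) = (4.983×10⁻²⁷)(2.335×10⁵)/((3.204×10⁻¹⁹)(0.314)) ≈ 0.0116 m.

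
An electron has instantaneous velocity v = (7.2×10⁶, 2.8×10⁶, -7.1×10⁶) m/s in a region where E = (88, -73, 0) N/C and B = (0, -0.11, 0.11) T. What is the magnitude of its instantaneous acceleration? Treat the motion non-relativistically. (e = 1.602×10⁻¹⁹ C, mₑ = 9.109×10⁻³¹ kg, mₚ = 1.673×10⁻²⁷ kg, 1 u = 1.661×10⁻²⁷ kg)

|a| ≈ 2.14×10¹⁷ m/s²

v×B = (-4.73×10⁵, -7.92×10⁵, -7.92×10⁵) N/C.
E + v×B = (-4.73×10⁵, -7.92×10⁵, -7.92×10⁵) N/C.
F = q(E + v×B) = (−1.602×10⁻¹⁹ C)·(-4.73×10⁵, -7.92×10⁵, -7.92×10⁵) = (7.58×10⁻¹⁴, 1.27×10⁻¹³, 1.27×10⁻¹³) N.
|a| = |F|/m = 1.948×10⁻¹³/9.109×10⁻³¹ ≈ 2.14×10¹⁷ m/s².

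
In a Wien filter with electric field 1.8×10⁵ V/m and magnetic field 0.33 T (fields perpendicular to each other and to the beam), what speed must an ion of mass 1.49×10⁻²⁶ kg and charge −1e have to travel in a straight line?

For undeflected motion the electric and magnetic forces balance: qE = qvB.
v = E/B = 1.8×10⁵/0.33 = 5.5×10⁵ m/s.
The result is independent of the particle's charge and mass.

v = 5.5×10⁵ m/s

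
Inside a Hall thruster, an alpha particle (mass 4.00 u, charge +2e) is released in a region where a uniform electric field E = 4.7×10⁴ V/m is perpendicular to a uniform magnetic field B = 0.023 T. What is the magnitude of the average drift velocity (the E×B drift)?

The E×B drift speed is v_d = E/B.
v_d = 4.7×10⁴/0.023 = 2.0×10⁶ m/s.

v_d ≈ 2.0×10⁶ m/s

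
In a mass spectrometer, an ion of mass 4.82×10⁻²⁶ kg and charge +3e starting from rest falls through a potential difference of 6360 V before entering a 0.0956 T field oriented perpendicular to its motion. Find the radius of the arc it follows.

r ≈ 0.374 m

Acceleration: |q|V = ½mv² ⇒ v = √(2|q|V/m) = √(2·4.806×10⁻¹⁹·6360/4.82×10⁻²⁶) ≈ 3.561×10⁵ m/s.
In the field: r = mv/(|q|B) = (4.82×10⁻²⁶)(3.561×10⁵)/((4.806×10⁻¹⁹)(0.0956)) ≈ 0.374 m.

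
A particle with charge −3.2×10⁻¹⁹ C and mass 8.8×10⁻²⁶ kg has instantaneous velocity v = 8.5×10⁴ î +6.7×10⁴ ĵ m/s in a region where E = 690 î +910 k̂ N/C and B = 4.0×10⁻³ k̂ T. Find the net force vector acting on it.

F ≈ (-3.07×10⁻¹⁶, 1.09×10⁻¹⁶, -2.91×10⁻¹⁶) N

v×B = (268, -340, 0) N/C.
E + v×B = (958, -340, 910) N/C.
F = q(E + v×B) = (−3.2×10⁻¹⁹ C)·(958, -340, 910) = (-3.07×10⁻¹⁶, 1.09×10⁻¹⁶, -2.91×10⁻¹⁶) N.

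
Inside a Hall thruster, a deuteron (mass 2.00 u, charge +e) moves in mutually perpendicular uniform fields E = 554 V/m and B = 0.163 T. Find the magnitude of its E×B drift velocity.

v_d ≈ 3400 m/s

The E×B drift speed is v_d = E/B.
v_d = 554/0.163 = 3400 m/s.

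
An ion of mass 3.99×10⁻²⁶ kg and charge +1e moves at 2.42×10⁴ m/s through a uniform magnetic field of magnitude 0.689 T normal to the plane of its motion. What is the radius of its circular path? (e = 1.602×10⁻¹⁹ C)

r ≈ 8.75×10⁻³ m

The magnetic force provides the centripetal force: |q|vB = mv²/r.
r = mv/(|q|B) = (3.99×10⁻²⁶)(2.42×10⁴)/((1.602×10⁻¹⁹)(0.689)) ≈ 8.75×10⁻³ m.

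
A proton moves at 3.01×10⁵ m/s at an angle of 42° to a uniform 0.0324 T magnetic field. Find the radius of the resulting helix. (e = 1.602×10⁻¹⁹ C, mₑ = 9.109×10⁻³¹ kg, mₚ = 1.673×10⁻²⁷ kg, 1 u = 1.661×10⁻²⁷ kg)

v⊥ = v sinθ = 3.01×10⁵·sin42° ≈ 2.014×10⁵ m/s.
r = m v⊥/(|q|B) = (1.673×10⁻²⁷)(2.014×10⁵)/((1.602×10⁻¹⁹)(0.0324)) ≈ 0.0649 m.

r ≈ 0.0649 m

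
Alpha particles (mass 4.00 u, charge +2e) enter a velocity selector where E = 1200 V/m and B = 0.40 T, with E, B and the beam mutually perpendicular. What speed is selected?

Zero net Lorentz force requires |qE| = |q v×B|, i.e. E = vB.
v = E/B = 1200/0.40 = 3000 m/s.

v = 3000 m/s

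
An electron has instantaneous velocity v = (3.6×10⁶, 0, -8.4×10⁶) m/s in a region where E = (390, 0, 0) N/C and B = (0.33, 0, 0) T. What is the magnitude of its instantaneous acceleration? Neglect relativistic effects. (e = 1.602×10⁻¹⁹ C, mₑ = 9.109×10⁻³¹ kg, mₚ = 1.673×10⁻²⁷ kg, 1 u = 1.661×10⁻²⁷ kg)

|a| ≈ 4.88×10¹⁷ m/s²

v×B = (0, -2.77×10⁶, 0) N/C.
E + v×B = (390, -2.77×10⁶, 0) N/C.
F = q(E + v×B) = (−1.602×10⁻¹⁹ C)·(390, -2.77×10⁶, 0) = (-6.25×10⁻¹⁷, 4.44×10⁻¹³, 0) N.
|a| = |F|/m = 4.441×10⁻¹³/9.109×10⁻³¹ ≈ 4.88×10¹⁷ m/s².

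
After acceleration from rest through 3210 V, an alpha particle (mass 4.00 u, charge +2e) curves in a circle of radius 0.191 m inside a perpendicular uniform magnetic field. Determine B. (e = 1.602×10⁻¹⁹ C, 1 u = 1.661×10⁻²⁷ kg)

B ≈ 0.0604 T

v = √(2|q|V/m) = √(2·3.204×10⁻¹⁹·3210/6.644×10⁻²⁷) ≈ 5.564×10⁵ m/s.
B = mv/(|q|r) = (6.644×10⁻²⁷)(5.564×10⁵)/((3.204×10⁻¹⁹)(0.191)) ≈ 0.0604 T.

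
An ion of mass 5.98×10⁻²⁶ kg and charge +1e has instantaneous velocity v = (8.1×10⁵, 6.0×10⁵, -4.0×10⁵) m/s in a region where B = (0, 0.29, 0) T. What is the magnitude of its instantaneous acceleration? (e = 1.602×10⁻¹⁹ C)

v×B = (1.16×10⁵, 0, 2.35×10⁵) N/C.
F = q v×B = (1.602×10⁻¹⁹ C)·(1.16×10⁵, 0, 2.35×10⁵) = (1.86×10⁻¹⁴, 0, 3.76×10⁻¹⁴) N.
|a| = |F|/m = 4.197×10⁻¹⁴/5.98×10⁻²⁶ ≈ 7.02×10¹¹ m/s².

|a| ≈ 7.02×10¹¹ m/s²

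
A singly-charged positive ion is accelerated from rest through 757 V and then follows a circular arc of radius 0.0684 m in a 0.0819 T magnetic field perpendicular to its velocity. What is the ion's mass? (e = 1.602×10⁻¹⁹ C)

m ≈ 3.32×10⁻²⁷ kg

Combine |q|V = ½mv² and r = mv/(|q|B): eliminate v to get m = qB²r²/(2V).
m = (1.602×10⁻¹⁹)(0.0819)²(0.0684)²/(2·757) ≈ 3.32×10⁻²⁷ kg.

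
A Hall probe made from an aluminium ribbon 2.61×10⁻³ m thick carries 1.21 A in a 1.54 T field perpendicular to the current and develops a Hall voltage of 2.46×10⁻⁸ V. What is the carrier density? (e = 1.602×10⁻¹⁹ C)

From V_H = IB/(n e t), n = IB/(V_H e t).
n = (1.21)(1.54)/((2.46×10⁻⁸)(1.602×10⁻¹⁹)(2.61×10⁻³)) ≈ 1.81×10²⁹ m⁻³.

n ≈ 1.81×10²⁹ m⁻³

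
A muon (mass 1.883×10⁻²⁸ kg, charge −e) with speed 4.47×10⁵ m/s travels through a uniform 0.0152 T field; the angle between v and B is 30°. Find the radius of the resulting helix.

r ≈ 0.0173 m

v⊥ = v sinθ = 4.47×10⁵·sin30° ≈ 2.235×10⁵ m/s.
r = m v⊥/(|q|B) = (1.883×10⁻²⁸)(2.235×10⁵)/((1.602×10⁻¹⁹)(0.0152)) ≈ 0.0173 m.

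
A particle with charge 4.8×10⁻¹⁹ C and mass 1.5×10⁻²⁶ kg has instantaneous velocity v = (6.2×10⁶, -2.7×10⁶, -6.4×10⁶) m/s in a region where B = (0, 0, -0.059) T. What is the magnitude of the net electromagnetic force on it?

v×B = (1.59×10⁵, 3.66×10⁵, 0) N/C.
F = q v×B = (4.8×10⁻¹⁹ C)·(1.59×10⁵, 3.66×10⁵, 0) = (7.65×10⁻¹⁴, 1.76×10⁻¹³, 0) N.
|F| = 1.92×10⁻¹³ N.

|F| ≈ 1.92×10⁻¹³ N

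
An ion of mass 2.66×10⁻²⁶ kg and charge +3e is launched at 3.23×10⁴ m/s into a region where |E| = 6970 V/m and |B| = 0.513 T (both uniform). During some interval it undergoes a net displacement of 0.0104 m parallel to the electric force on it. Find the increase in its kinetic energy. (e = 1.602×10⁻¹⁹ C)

ΔKE ≈ 3.48×10⁻¹⁷ J

The magnetic force is always ⟂ v and does no work; only the electric force changes KE.
ΔKE = F_E · d = |q|E d = (4.806×10⁻¹⁹)(6970)(0.0104) ≈ 3.48×10⁻¹⁷ J.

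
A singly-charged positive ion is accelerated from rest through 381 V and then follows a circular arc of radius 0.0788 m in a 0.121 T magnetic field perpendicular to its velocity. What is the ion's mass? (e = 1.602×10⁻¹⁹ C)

m ≈ 1.91×10⁻²⁶ kg

Combine |q|V = ½mv² and r = mv/(|q|B): eliminate v to get m = qB²r²/(2V).
m = (1.602×10⁻¹⁹)(0.121)²(0.0788)²/(2·381) ≈ 1.91×10⁻²⁶ kg.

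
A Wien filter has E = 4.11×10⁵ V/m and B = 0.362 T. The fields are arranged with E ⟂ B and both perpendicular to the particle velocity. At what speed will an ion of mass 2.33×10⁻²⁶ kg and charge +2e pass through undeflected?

v = 1.14×10⁶ m/s

Zero net Lorentz force requires |qE| = |q v×B|, i.e. E = vB.
v = E/B = 4.11×10⁵/0.362 = 1.14×10⁶ m/s.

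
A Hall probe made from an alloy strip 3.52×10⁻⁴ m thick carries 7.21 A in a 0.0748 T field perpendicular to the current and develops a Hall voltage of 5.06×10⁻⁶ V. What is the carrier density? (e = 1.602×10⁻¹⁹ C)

From V_H = IB/(n e t), n = IB/(V_H e t).
n = (7.21)(0.0748)/((5.06×10⁻⁶)(1.602×10⁻¹⁹)(3.52×10⁻⁴)) ≈ 1.89×10²⁷ m⁻³.

n ≈ 1.89×10²⁷ m⁻³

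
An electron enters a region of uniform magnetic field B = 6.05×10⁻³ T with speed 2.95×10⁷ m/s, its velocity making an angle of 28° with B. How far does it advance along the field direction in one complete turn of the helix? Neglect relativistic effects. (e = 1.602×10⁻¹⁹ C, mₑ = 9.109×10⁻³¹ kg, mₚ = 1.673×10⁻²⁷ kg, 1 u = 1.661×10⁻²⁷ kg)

p ≈ 0.154 m

v∥ = v cosθ = 2.95×10⁷·cos28° ≈ 2.605×10⁷ m/s.
T = 2πm/(|q|B) = 2π(9.109×10⁻³¹)/((1.602×10⁻¹⁹)(6.05×10⁻³)) ≈ 5.905×10⁻⁹ s.
pitch = v∥ T = (2.605×10⁷)(5.905×10⁻⁹) ≈ 0.154 m.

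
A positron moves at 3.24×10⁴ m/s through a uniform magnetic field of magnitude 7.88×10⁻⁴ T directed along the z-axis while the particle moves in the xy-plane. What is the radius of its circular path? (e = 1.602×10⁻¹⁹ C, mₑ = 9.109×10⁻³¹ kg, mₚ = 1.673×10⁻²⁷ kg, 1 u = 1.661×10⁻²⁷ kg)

r ≈ 2.34×10⁻⁴ m

The magnetic force provides the centripetal force: |q|vB = mv²/r.
r = mv/(|q|B) = (9.109×10⁻³¹)(3.24×10⁴)/((1.602×10⁻¹⁹)(7.88×10⁻⁴)) ≈ 2.34×10⁻⁴ m.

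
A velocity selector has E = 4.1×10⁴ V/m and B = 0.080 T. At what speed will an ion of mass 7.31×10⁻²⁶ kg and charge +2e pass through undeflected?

v = 5.1×10⁵ m/s

Zero net Lorentz force requires |qE| = |q v×B|, i.e. E = vB.
v = E/B = 4.1×10⁴/0.080 = 5.1×10⁵ m/s.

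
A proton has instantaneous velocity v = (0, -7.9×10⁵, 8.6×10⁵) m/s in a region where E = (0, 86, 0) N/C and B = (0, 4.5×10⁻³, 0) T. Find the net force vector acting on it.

F ≈ (-6.20×10⁻¹⁶, 1.38×10⁻¹⁷, 0) N

v×B = (-3870, 0, 0) N/C.
E + v×B = (-3870, 86.0, 0) N/C.
F = q(E + v×B) = (1.602×10⁻¹⁹ C)·(-3870, 86.0, 0) = (-6.20×10⁻¹⁶, 1.38×10⁻¹⁷, 0) N.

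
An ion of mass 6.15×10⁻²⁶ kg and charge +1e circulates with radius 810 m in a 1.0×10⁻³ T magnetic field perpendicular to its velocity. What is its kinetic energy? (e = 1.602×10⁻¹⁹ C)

KE ≈ 8.5×10⁵ eV

v = |q|Br/m, then KE = ½mv² = (qBr)²/(2m).
v = (1.602×10⁻¹⁹)(1.0×10⁻³)(810)/6.15×10⁻²⁶ ≈ 2.110×10⁶ m/s.
KE = ½(6.15×10⁻²⁶)(2.110×10⁶)² ≈ 1.4×10⁻¹³ J = 8.5×10⁵ eV.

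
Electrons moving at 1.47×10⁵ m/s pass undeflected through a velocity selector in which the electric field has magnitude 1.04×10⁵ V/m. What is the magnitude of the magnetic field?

Balance of forces in the selector: qE = qvB ⇒ B = E/v.
B = 1.04×10⁵/1.47×10⁵ = 0.707 T.

B = 0.707 T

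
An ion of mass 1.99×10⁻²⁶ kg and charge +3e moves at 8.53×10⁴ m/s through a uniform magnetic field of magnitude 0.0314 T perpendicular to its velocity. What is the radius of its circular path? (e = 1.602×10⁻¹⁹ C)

The magnetic force provides the centripetal force: |q|vB = mv²/r.
r = mv/(|q|B) = (1.99×10⁻²⁶)(8.53×10⁴)/((4.806×10⁻¹⁹)(0.0314)) ≈ 0.112 m.

r ≈ 0.112 m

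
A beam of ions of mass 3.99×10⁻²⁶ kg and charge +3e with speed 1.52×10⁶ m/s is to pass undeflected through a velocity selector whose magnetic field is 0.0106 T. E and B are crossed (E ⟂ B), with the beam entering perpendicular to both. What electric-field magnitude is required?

E = 1.61×10⁴ V/m

For straight-line motion qE = qvB, so E = vB.
E = 1.52×10⁶ × 0.0106 = 1.61×10⁴ V/m.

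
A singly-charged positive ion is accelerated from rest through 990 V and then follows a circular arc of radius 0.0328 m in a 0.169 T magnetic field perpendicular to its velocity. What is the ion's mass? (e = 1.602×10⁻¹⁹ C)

m ≈ 2.49×10⁻²⁷ kg

Combine |q|V = ½mv² and r = mv/(|q|B): eliminate v to get m = qB²r²/(2V).
m = (1.602×10⁻¹⁹)(0.169)²(0.0328)²/(2·990) ≈ 2.49×10⁻²⁷ kg.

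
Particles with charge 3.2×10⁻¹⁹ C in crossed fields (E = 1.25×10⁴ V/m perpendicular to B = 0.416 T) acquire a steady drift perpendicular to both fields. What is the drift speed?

v_d ≈ 3.00×10⁴ m/s

The steady drift has the magnetic force balancing the electric force, so v_d = E/B.
v_d = 1.25×10⁴/0.416 = 3.00×10⁴ m/s.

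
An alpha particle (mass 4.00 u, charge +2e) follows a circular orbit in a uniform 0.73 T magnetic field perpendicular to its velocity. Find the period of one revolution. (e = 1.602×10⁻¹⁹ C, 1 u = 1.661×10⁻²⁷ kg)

T ≈ 1.8×10⁻⁷ s

The cyclotron period depends only on m, q, B: T = 2πm/(|q|B).
T = 2π(6.644×10⁻²⁷)/((3.204×10⁻¹⁹)(0.73)) ≈ 1.8×10⁻⁷ s.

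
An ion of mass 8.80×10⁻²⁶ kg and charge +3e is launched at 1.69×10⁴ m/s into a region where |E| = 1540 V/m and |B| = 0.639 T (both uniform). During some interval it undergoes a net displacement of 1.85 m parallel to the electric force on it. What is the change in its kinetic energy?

ΔKE ≈ 1.37×10⁻¹⁵ J

The magnetic force is always ⟂ v and does no work; only the electric force changes KE.
ΔKE = F_E · d = |q|E d = (4.806×10⁻¹⁹)(1540)(1.85) ≈ 1.37×10⁻¹⁵ J.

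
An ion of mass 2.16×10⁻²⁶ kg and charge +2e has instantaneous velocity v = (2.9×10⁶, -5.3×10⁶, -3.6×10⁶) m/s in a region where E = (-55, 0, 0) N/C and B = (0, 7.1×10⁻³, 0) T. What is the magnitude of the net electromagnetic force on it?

|F| ≈ 1.05×10⁻¹⁴ N

v×B = (2.56×10⁴, 0, 2.06×10⁴) N/C.
E + v×B = (2.55×10⁴, 0, 2.06×10⁴) N/C.
F = q(E + v×B) = (3.204×10⁻¹⁹ C)·(2.55×10⁴, 0, 2.06×10⁴) = (8.17×10⁻¹⁵, 0, 6.60×10⁻¹⁵) N.
|F| = 1.05×10⁻¹⁴ N.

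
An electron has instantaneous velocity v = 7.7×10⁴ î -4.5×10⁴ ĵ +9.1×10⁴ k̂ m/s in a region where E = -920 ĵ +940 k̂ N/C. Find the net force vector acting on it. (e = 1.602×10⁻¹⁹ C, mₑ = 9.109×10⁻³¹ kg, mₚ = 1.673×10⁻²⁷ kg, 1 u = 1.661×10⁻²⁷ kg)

F ≈ (0, 1.47×10⁻¹⁶, -1.51×10⁻¹⁶) N

Only an electric field acts, so F = qE = (−1.602×10⁻¹⁹ C)·(0, -920, 940) = (0, 1.47×10⁻¹⁶, -1.51×10⁻¹⁶) N.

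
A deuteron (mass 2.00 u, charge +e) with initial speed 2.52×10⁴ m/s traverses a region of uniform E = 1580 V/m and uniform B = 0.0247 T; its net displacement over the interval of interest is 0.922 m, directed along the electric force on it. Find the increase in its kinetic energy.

The magnetic force is always ⟂ v and does no work; only the electric force changes KE.
ΔKE = F_E · d = |q|E d = (1.602×10⁻¹⁹)(1580)(0.922) ≈ 2.33×10⁻¹⁶ J.

ΔKE ≈ 2.33×10⁻¹⁶ J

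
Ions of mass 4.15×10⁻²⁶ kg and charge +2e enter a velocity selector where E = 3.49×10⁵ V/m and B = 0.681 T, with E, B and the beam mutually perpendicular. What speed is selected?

v = 5.12×10⁵ m/s

For undeflected motion the electric and magnetic forces balance: qE = qvB.
v = E/B = 3.49×10⁵/0.681 = 5.12×10⁵ m/s.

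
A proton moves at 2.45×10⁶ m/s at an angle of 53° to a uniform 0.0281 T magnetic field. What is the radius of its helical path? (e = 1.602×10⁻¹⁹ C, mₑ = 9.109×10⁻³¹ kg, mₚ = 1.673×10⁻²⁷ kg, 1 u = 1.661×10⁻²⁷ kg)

r ≈ 0.727 m

v⊥ = v sinθ = 2.45×10⁶·sin53° ≈ 1.957×10⁶ m/s.
r = m v⊥/(|q|B) = (1.673×10⁻²⁷)(1.957×10⁶)/((1.602×10⁻¹⁹)(0.0281)) ≈ 0.727 m.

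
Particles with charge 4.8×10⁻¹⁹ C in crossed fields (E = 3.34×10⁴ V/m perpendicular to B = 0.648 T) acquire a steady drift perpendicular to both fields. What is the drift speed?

v_d ≈ 5.15×10⁴ m/s

In crossed fields the guiding centre drifts at v_d = |E×B|/B² = E/B, independent of charge and mass.
v_d = 3.34×10⁴/0.648 = 5.15×10⁴ m/s.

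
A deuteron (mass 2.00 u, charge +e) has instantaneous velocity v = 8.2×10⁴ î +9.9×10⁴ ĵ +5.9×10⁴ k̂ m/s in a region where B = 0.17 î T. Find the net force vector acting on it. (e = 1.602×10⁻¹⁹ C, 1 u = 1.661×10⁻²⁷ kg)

F ≈ (0, 1.61×10⁻¹⁵, -2.70×10⁻¹⁵) N

v×B = (0, 1.00×10⁴, -1.68×10⁴) N/C.
F = q v×B = (1.602×10⁻¹⁹ C)·(0, 1.00×10⁴, -1.68×10⁴) = (0, 1.61×10⁻¹⁵, -2.70×10⁻¹⁵) N.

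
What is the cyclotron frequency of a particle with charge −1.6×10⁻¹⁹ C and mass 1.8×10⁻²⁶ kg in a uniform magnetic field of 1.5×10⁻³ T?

f ≈ 2100 Hz

f = |q|B/(2πm).
f = (1.6×10⁻¹⁹)(1.5×10⁻³)/(2π·1.8×10⁻²⁶) ≈ 2100 Hz.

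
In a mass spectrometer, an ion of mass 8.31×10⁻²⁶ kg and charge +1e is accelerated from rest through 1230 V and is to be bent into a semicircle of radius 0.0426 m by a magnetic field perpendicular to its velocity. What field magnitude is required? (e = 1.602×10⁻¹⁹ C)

B ≈ 0.839 T

v = √(2|q|V/m) = √(2·1.602×10⁻¹⁹·1230/8.31×10⁻²⁶) ≈ 6.886×10⁴ m/s.
B = mv/(|q|r) = (8.31×10⁻²⁶)(6.886×10⁴)/((1.602×10⁻¹⁹)(0.0426)) ≈ 0.839 T.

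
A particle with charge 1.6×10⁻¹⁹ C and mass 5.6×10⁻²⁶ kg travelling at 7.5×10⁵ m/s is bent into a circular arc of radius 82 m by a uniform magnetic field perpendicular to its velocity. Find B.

From |q|vB = mv²/r, B = mv/(|q|r).
B = (5.6×10⁻²⁶)(7.5×10⁵)/((1.6×10⁻¹⁹)(82)) ≈ 3.2×10⁻³ T.

B ≈ 3.2×10⁻³ T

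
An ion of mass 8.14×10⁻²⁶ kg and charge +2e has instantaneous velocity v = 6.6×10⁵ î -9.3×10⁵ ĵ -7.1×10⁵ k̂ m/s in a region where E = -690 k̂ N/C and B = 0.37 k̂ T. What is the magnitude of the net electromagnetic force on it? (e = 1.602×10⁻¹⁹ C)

v×B = (-3.44×10⁵, -2.44×10⁵, 0) N/C.
E + v×B = (-3.44×10⁵, -2.44×10⁵, -690) N/C.
F = q(E + v×B) = (3.204×10⁻¹⁹ C)·(-3.44×10⁵, -2.44×10⁵, -690) = (-1.10×10⁻¹³, -7.82×10⁻¹⁴, -2.21×10⁻¹⁶) N.
|F| = 1.35×10⁻¹³ N.

|F| ≈ 1.35×10⁻¹³ N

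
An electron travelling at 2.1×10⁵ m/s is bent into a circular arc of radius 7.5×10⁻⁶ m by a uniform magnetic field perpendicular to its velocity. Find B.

From |q|vB = mv²/r, B = mv/(|q|r).
B = (9.109×10⁻³¹)(2.1×10⁵)/((1.602×10⁻¹⁹)(7.5×10⁻⁶)) ≈ 0.16 T.

B ≈ 0.16 T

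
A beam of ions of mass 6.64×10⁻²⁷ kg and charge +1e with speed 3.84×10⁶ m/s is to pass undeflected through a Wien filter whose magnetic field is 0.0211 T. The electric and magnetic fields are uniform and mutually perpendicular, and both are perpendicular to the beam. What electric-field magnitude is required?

For straight-line motion qE = qvB, so E = vB.
E = 3.84×10⁶ × 0.0211 = 8.10×10⁴ V/m.

E = 8.10×10⁴ V/m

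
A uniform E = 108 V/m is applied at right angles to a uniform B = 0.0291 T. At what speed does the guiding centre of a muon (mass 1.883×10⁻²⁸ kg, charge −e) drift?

v_d ≈ 3710 m/s

In crossed fields the guiding centre drifts at v_d = |E×B|/B² = E/B, independent of charge and mass.
v_d = 108/0.0291 = 3710 m/s.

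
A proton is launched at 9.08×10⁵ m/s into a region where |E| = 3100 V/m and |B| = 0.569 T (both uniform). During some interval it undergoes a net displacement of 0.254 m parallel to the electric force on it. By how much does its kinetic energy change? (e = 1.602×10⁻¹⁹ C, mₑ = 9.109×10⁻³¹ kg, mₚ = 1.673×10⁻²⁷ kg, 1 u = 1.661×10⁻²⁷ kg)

The magnetic force is always ⟂ v and does no work; only the electric force changes KE.
ΔKE = F_E · d = |q|E d = (1.602×10⁻¹⁹)(3100)(0.254) ≈ 1.26×10⁻¹⁶ J.

ΔKE ≈ 1.26×10⁻¹⁶ J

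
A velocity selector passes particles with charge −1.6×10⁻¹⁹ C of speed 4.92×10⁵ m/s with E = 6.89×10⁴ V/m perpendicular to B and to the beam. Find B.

Balance of forces in the selector: qE = qvB ⇒ B = E/v.
B = 6.89×10⁴/4.92×10⁵ = 0.140 T.

B = 0.140 T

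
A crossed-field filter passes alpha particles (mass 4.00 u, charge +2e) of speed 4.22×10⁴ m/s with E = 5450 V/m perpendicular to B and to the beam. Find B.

B = 0.129 T

Balance of forces in the selector: qE = qvB ⇒ B = E/v.
B = 5450/4.22×10⁴ = 0.129 T.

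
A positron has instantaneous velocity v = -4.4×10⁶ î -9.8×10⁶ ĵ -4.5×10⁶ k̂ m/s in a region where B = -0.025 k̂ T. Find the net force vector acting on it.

F ≈ (3.92×10⁻¹⁴, -1.76×10⁻¹⁴, 0) N

v×B = (2.45×10⁵, -1.10×10⁵, 0) N/C.
F = q v×B = (1.602×10⁻¹⁹ C)·(2.45×10⁵, -1.10×10⁵, 0) = (3.92×10⁻¹⁴, -1.76×10⁻¹⁴, 0) N.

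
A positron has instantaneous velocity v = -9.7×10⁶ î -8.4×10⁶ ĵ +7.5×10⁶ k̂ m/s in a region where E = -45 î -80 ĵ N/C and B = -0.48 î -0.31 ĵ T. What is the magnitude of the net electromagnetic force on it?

|F| ≈ 7.06×10⁻¹³ N

v×B = (2.32×10⁶, -3.60×10⁶, -1.02×10⁶) N/C.
E + v×B = (2.32×10⁶, -3.60×10⁶, -1.02×10⁶) N/C.
F = q(E + v×B) = (1.602×10⁻¹⁹ C)·(2.32×10⁶, -3.60×10⁶, -1.02×10⁶) = (3.72×10⁻¹³, -5.77×10⁻¹³, -1.64×10⁻¹³) N.
|F| = 7.06×10⁻¹³ N.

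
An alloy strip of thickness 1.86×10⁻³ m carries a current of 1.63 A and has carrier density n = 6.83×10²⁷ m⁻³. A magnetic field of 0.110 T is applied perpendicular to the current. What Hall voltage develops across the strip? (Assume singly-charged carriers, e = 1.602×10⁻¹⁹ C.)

V_H = IB/(n e t).
V_H = (1.63)(0.110)/((6.83×10²⁷)(1.602×10⁻¹⁹)(1.86×10⁻³)) ≈ 8.81×10⁻⁸ V.

V_H ≈ 8.81×10⁻⁸ V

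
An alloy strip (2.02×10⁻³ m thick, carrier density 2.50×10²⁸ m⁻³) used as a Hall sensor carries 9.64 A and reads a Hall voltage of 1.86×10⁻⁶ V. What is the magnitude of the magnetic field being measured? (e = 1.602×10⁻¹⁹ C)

B ≈ 1.56 T

From V_H = IB/(n e t), B = V_H n e t / I.
B = (1.86×10⁻⁶)(2.50×10²⁸)(1.602×10⁻¹⁹)(2.02×10⁻³)/9.64 ≈ 1.56 T.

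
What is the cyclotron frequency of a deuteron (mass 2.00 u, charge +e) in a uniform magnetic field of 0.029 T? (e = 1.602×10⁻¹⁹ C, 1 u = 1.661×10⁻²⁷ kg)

f ≈ 2.2×10⁵ Hz

f = |q|B/(2πm).
f = (1.602×10⁻¹⁹)(0.029)/(2π·3.322×10⁻²⁷) ≈ 2.2×10⁵ Hz.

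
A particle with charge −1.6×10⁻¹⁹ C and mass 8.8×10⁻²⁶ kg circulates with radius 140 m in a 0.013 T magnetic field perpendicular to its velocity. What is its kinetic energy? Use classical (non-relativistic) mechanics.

KE ≈ 4.8×10⁻¹³ J

v = |q|Br/m, then KE = ½mv² = (qBr)²/(2m).
v = (1.6×10⁻¹⁹)(0.013)(140)/8.8×10⁻²⁶ ≈ 3.309×10⁶ m/s.
KE = ½(8.8×10⁻²⁶)(3.309×10⁶)² ≈ 4.8×10⁻¹³ J.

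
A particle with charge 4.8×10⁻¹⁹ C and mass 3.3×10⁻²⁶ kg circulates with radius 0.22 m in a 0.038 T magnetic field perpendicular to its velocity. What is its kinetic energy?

KE ≈ 1500 eV

v = |q|Br/m, then KE = ½mv² = (qBr)²/(2m).
v = (4.8×10⁻¹⁹)(0.038)(0.22)/3.3×10⁻²⁶ ≈ 1.216×10⁵ m/s.
KE = ½(3.3×10⁻²⁶)(1.216×10⁵)² ≈ 2.4×10⁻¹⁶ J = 1500 eV.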